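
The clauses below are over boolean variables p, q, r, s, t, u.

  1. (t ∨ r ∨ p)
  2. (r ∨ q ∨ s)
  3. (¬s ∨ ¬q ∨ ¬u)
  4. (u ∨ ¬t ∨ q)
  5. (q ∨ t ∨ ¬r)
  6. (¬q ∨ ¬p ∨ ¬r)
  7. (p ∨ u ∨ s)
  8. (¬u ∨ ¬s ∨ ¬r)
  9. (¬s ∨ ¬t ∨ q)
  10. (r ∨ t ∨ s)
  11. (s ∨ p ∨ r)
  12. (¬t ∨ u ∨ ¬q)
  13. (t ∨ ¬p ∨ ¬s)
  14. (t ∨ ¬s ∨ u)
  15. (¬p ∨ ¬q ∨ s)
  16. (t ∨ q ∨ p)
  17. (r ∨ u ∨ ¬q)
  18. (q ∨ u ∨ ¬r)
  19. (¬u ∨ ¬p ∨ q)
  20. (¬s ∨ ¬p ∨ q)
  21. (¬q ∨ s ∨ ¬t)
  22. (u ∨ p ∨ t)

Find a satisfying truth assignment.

p=False, q=False, r=True, s=False, t=True, u=True

Branch on p: take p = False.
Try q = False.
  then t is forced to True.
  then u is forced to True.
  then s is forced to False.
  then r is forced to True.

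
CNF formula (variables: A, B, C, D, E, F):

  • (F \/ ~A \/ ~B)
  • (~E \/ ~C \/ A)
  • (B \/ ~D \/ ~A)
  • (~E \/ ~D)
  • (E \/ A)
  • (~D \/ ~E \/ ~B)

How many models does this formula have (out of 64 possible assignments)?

Case analysis on A and E:
  A=T, E=T: C free; 3 ways for (B,D,F) × 2^1 = 6.
  A=T, E=F: C free; 4 ways for (B,D,F) × 2^1 = 8.
  A=F, E=T: remaining (B,C,D,F) ∈ {(F,F,F,F); (F,F,F,T); (T,F,F,F); (T,F,F,T)} — 4.
  A=F, E=F: a clause becomes empty — 0.
Total: 6 + 8 + 4 + 0 = 18.

18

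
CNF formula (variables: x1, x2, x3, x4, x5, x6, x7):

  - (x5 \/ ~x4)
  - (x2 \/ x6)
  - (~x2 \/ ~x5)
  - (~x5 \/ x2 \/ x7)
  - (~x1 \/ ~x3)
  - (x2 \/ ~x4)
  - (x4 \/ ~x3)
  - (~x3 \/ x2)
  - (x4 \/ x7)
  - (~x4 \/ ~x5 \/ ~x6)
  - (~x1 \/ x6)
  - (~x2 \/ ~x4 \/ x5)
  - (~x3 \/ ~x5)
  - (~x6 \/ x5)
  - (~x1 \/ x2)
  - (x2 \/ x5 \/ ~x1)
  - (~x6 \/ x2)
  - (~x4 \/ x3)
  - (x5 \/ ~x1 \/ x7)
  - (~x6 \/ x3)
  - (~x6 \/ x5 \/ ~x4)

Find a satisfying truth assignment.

x1=False, x2=True, x3=False, x4=False, x5=False, x6=False, x7=True

Pure literal: x1 appears only negated; assign x1 = False.
x7 occurs only positively in the remaining clauses — set x7 = True.
Branch on x2: take x2 = True.
  then x5 is forced to False.
  then x4 is forced to False.
  then x3 is forced to False.
  then x6 is forced to False.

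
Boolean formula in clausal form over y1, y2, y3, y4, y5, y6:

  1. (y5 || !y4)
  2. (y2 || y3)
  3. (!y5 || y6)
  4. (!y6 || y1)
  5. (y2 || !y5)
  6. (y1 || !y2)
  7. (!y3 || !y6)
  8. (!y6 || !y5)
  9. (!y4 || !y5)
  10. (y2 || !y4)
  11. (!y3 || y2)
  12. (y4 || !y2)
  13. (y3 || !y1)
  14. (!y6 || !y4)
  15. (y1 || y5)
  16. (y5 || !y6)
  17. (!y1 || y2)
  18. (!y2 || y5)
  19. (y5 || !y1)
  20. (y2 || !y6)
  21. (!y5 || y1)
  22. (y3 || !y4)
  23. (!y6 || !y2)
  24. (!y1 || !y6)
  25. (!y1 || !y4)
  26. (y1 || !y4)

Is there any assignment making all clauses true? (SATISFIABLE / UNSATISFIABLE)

UNSATISFIABLE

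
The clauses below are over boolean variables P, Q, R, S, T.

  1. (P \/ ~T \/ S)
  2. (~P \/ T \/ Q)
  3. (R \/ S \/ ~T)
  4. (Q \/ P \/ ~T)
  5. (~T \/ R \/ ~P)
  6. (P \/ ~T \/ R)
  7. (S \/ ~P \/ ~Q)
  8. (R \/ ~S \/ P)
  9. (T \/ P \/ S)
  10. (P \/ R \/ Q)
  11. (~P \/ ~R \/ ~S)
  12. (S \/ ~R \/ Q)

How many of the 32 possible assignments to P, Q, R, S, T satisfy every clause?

4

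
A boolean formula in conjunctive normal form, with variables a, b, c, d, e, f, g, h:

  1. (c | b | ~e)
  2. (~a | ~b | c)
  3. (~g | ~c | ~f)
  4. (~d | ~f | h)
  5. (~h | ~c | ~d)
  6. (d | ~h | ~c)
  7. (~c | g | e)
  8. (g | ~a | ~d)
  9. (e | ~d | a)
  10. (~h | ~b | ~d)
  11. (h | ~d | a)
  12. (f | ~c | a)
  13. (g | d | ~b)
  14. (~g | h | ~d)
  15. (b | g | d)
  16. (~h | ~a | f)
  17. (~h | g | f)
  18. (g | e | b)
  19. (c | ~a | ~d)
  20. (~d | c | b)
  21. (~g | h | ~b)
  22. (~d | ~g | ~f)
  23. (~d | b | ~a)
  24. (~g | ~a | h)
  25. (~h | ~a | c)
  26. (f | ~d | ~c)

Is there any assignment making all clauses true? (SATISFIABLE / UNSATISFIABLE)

SATISFIABLE

Branch on a: take a = False.
Branch on b: take b = True.
Try c = False.
The remaining clauses are satisfied by d = False, e = False, f = False, g = True, h = True.
So a=False  b=True  c=False  d=False  e=False  f=False  g=True  h=True is a satisfying assignment.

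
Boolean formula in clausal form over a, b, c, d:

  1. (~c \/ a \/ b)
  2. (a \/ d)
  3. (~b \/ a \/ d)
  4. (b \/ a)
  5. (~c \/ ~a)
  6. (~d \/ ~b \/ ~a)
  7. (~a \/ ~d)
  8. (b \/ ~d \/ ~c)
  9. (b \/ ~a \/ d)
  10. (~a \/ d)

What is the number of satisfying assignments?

2

Satisfying assignments:
  a=F b=T c=F d=T
  a=F b=T c=T d=T
That's 2 in total.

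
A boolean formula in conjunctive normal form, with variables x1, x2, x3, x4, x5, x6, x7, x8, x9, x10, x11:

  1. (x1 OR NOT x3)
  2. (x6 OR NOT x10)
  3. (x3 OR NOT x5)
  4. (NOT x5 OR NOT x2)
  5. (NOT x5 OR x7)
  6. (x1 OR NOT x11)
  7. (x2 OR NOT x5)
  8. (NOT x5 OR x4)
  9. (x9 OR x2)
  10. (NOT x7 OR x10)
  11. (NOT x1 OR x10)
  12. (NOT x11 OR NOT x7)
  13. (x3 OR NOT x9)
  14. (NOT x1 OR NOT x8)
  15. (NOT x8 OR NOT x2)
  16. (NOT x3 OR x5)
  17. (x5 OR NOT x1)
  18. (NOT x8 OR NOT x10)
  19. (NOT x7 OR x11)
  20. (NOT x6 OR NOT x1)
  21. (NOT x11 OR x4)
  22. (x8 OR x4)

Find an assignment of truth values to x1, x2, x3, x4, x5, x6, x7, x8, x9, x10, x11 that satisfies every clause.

x1=F  x2=T  x3=F  x4=T  x5=F  x6=T  x7=F  x8=F  x9=F  x10=F  x11=F

Check each clause:
  1. (x1 OR NOT x3) — NOT x3 is true.
  2. (NOT x10 OR x6) — NOT x10 is true.
  3. (NOT x5 OR x3) — NOT x5 is true.
  4. (NOT x2 OR NOT x5) — NOT x5 is true.
  5. (NOT x5 OR x7) — NOT x5 is true.
  6. (NOT x11 OR x1) — NOT x11 is true.
  7. (x2 OR NOT x5) — x2 is true.
  8. (NOT x5 OR x4) — NOT x5 is true.
  9. (x9 OR x2) — x2 is true.
  10. (x10 OR NOT x7) — NOT x7 is true.
  11. (x10 OR NOT x1) — NOT x1 is true.
  12. (NOT x7 OR NOT x11) — NOT x7 is true.
  13. (NOT x9 OR x3) — NOT x9 is true.
  14. (NOT x8 OR NOT x1) — NOT x8 is true.
  15. (NOT x2 OR NOT x8) — NOT x8 is true.
  16. (x5 OR NOT x3) — NOT x3 is true.
  17. (x5 OR NOT x1) — NOT x1 is true.
  18. (NOT x8 OR NOT x10) — NOT x8 is true.
  19. (NOT x7 OR x11) — NOT x7 is true.
  20. (NOT x1 OR NOT x6) — NOT x1 is true.
  21. (x4 OR NOT x11) — x4 is true.
  22. (x4 OR x8) — x4 is true.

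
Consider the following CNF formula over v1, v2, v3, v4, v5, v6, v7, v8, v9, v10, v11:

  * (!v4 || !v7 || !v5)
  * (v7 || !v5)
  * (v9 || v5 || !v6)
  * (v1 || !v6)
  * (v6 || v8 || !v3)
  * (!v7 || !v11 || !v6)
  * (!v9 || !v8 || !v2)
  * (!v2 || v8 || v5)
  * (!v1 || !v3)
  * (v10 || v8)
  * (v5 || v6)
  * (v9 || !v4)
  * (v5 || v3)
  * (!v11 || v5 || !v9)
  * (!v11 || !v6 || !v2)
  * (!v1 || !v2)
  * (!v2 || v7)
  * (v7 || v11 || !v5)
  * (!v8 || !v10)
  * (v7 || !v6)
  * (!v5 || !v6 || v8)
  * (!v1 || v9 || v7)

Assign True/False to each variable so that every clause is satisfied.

v1=F  v2=T  v3=F  v4=F  v5=T  v6=F  v7=T  v8=F  v9=T  v10=T  v11=T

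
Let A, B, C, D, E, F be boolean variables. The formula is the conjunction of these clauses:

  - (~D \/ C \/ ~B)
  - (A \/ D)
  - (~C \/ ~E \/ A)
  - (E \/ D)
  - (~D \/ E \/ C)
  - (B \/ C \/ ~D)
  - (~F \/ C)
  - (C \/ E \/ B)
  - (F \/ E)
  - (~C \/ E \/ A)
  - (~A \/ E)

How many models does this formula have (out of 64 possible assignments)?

10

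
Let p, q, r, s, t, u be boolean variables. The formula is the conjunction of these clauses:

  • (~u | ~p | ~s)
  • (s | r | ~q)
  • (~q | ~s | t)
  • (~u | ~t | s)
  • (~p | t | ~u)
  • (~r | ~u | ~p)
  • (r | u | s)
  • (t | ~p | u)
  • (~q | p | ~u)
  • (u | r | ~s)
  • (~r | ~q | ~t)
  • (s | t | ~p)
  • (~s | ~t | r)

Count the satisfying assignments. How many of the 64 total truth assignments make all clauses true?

12

Case analysis on s and u:
  s=1, u=1: remaining (p,q,r,t) ∈ {(0,0,0,0); (0,0,1,0); (0,0,1,1)} — 3.
  s=1, u=0: remaining (p,q,r,t) ∈ {(0,0,1,0); (0,0,1,1); (1,0,1,1)} — 3.
  s=0, u=1: remaining (p,q,r,t) ∈ {(0,0,0,0); (0,0,1,0)} — 2.
  s=0, u=0: remaining (p,q,r,t) ∈ {(0,0,1,0); (0,0,1,1); (0,1,1,0); (1,0,1,1)} — 4.
Total: 3 + 3 + 2 + 4 = 12.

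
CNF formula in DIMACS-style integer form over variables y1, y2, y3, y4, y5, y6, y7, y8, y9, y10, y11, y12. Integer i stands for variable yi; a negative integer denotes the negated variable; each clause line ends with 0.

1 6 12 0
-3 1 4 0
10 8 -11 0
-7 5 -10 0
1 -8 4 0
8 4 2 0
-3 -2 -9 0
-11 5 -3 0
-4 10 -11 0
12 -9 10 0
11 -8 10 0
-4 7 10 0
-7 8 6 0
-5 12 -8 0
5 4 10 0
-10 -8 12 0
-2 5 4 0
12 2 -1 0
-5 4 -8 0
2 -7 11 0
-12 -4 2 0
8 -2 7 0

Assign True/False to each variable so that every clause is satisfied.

y1=F, y2=T, y3=F, y4=T, y5=F, y6=T, y7=F, y8=T, y9=T, y10=T, y11=T, y12=T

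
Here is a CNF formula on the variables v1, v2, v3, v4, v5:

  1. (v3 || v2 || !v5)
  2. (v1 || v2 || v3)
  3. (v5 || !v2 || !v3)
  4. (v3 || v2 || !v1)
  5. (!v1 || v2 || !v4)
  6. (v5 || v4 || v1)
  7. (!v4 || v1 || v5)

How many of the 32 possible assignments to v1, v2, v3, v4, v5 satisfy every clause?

14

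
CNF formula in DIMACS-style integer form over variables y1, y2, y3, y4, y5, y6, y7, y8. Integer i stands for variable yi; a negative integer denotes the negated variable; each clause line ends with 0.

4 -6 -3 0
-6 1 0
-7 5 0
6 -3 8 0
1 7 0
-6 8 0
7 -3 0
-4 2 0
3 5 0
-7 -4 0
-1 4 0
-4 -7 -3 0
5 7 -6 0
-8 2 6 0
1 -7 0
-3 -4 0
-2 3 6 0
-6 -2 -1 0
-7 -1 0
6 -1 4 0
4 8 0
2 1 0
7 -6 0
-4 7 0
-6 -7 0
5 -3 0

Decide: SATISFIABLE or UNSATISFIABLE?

UNSATISFIABLE

y6 = True:
  propagation gives y1=True, y8=True, y4=True, y2=True; an empty clause results — contradiction.
y6 = False:
  y4 = True:
    propagation gives y2=True, y7=False; an empty clause results — contradiction.
  y4 = False:
    propagation gives y1=False, y7=True; an empty clause results — contradiction.
Every branch closes, so no satisfying assignment exists.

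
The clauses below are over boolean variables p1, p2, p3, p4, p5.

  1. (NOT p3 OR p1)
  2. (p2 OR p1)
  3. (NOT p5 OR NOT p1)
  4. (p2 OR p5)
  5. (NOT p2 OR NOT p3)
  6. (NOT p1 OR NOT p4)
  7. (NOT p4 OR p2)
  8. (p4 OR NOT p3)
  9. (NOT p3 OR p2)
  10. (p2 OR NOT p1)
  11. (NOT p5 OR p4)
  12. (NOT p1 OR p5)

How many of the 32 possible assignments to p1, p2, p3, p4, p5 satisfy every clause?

The models are:
  p1=0 p2=1 p3=0 p4=0 p5=0
  p1=0 p2=1 p3=0 p4=1 p5=0
  p1=0 p2=1 p3=0 p4=1 p5=1
That's 3 in total.

3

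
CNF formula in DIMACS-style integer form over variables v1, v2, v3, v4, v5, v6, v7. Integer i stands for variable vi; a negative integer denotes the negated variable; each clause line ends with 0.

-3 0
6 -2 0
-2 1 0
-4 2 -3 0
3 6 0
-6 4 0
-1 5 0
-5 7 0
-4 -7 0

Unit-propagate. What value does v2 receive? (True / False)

(!v3) stands alone — v3 = False.
(v3 || v6): since v3 = False, the clause reduces to (v6). v6 = True.
In (!v6 || v4), !v6 is now false; v4 must hold, so v4 = True.
(!v4 || !v7): since v4 = True, the clause reduces to (!v7). v7 = False.
From (v7 || !v5) and v7 = False: v5 = False.
From (v5 || !v1) and v5 = False: v1 = False.
In (!v2 || v1), v1 is now false; !v2 must hold, so v2 = False.

False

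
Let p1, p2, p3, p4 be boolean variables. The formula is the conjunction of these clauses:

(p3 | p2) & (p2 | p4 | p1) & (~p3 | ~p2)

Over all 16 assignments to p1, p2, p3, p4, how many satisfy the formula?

7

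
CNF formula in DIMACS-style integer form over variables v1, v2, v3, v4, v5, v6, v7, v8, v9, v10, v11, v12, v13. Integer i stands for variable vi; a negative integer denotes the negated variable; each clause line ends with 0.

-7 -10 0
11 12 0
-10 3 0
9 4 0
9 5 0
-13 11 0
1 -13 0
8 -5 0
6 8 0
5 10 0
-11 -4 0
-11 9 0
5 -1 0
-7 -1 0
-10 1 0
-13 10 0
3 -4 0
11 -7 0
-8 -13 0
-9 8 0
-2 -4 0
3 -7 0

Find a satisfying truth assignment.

Pure literal: v2 appears only negated; assign v2 = False.
v3 occurs only positively in the remaining clauses — set v3 = True.
Branch on v1: take v1 = True.
  then v5 is forced to True.
  then v8 is forced to True.
  then v7 is forced to False.
  then v13 is forced to False.
Set v4 = False and propagate.
  then v9 is forced to True.
For the remaining variables, v6 = True, v10 = False, v11 = True, v12 = True works.

v1=1  v2=0  v3=1  v4=0  v5=1  v6=1  v7=0  v8=1  v9=1  v10=0  v11=1  v12=1  v13=0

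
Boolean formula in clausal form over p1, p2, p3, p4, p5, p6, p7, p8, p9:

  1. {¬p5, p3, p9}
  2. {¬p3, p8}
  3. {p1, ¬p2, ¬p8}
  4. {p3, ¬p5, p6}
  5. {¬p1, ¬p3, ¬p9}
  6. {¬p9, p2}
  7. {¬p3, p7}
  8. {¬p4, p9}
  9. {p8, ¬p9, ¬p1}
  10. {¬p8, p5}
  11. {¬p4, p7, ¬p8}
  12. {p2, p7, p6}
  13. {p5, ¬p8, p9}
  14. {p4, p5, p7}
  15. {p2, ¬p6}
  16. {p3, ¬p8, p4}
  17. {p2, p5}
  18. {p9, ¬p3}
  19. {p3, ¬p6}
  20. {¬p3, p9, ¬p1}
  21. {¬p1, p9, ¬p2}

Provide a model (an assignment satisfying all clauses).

Pure literal: p7 appears only positively; assign p7 = True.
Set p1 = False and propagate.
Try p2 = True.
  then p8 is forced to False.
  then p3 is forced to False.
  then p6 is forced to False.
  then p5 is forced to False.
Branch on p4: take p4 = False.
p9 is now unconstrained; take p9 = False.
Every clause has at least one true literal under this assignment.

p1 = False, p2 = True, p3 = False, p4 = False, p5 = False, p6 = False, p7 = True, p8 = False, p9 = False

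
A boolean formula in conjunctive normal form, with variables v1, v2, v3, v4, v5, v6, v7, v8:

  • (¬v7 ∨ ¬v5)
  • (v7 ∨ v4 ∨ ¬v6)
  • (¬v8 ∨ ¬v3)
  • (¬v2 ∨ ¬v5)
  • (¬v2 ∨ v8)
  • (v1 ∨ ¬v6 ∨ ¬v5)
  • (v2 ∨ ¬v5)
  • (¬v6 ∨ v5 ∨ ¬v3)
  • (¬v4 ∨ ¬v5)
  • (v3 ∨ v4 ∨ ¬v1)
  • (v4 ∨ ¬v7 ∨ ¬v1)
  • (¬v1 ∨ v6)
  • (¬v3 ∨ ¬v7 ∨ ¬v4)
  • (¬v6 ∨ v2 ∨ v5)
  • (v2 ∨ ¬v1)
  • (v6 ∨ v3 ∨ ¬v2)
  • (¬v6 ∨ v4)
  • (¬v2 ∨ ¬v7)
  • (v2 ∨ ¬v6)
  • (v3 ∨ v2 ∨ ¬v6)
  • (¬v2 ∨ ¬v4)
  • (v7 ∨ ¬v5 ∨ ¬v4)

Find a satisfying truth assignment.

Set v1 = False and propagate.
Try v2 = False.
  then v5 is forced to False.
  then v6 is forced to False.
Try v3 = False.
v4, v7, v8 are now unconstrained; take v4 = False, v7 = False, v8 = False.
Every clause has at least one true literal under this assignment.
Check each clause:
  1. (¬v7 ∨ ¬v5) — ¬v7 is true.
  2. (v4 ∨ v7 ∨ ¬v6) — ¬v6 is true.
  3. (¬v3 ∨ ¬v8) — ¬v8 is true.
  4. (¬v5 ∨ ¬v2) — ¬v5 is true.
  5. (v8 ∨ ¬v2) — ¬v2 is true.
  6. (¬v6 ∨ v1 ∨ ¬v5) — ¬v6 is true.
  7. (v2 ∨ ¬v5) — ¬v5 is true.
  8. (v5 ∨ ¬v6 ∨ ¬v3) — ¬v6 is true.
  9. (¬v5 ∨ ¬v4) — ¬v5 is true.
  10. (v4 ∨ ¬v1 ∨ v3) — ¬v1 is true.
  11. (v4 ∨ ¬v1 ∨ ¬v7) — ¬v7 is true.
  12. (¬v1 ∨ v6) — ¬v1 is true.
  13. (¬v4 ∨ ¬v3 ∨ ¬v7) — ¬v7 is true.
  14. (v2 ∨ ¬v6 ∨ v5) — ¬v6 is true.
  15. (¬v1 ∨ v2) — ¬v1 is true.
  16. (v3 ∨ ¬v2 ∨ v6) — ¬v2 is true.
  17. (v4 ∨ ¬v6) — ¬v6 is true.
  18. (¬v7 ∨ ¬v2) — ¬v7 is true.
  19. (v2 ∨ ¬v6) — ¬v6 is true.
  20. (¬v6 ∨ v2 ∨ v3) — ¬v6 is true.
  21. (¬v2 ∨ ¬v4) — ¬v4 is true.
  22. (v7 ∨ ¬v5 ∨ ¬v4) — ¬v5 is true.

v1=False, v2=False, v3=False, v4=False, v5=False, v6=False, v7=False, v8=False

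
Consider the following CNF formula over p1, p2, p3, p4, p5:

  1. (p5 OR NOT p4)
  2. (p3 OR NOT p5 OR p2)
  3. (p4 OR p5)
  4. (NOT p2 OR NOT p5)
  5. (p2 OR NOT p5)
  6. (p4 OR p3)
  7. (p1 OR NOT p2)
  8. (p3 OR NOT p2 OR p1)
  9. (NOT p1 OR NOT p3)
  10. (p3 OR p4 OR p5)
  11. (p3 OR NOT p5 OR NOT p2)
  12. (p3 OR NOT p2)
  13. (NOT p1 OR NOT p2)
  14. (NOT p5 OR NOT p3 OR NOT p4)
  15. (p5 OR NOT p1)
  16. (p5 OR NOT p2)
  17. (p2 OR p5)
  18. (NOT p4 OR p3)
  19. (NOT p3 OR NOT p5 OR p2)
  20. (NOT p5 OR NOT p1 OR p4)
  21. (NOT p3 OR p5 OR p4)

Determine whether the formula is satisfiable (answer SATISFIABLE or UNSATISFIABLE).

p5 = True:
  propagation gives p2=False; an empty clause results — contradiction.
p5 = False:
  propagation gives p4=False; an empty clause results — contradiction.
Every branch closes, so no satisfying assignment exists.

UNSATISFIABLE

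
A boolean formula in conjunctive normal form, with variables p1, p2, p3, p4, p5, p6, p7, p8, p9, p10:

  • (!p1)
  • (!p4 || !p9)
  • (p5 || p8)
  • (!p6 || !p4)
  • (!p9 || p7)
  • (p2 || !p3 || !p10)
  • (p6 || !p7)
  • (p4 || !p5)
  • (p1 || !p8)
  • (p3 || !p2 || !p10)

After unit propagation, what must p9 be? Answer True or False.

False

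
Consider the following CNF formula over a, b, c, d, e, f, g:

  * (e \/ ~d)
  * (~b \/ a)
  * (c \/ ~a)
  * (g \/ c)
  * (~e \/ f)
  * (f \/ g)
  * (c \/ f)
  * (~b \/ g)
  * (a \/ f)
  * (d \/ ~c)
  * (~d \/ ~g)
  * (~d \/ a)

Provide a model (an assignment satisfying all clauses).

Pure literal: b appears only negated; assign b = False.
f occurs only positively in the remaining clauses — set f = True.
Branch on a: take a = True.
  then c is forced to True.
  then d is forced to True.
  then e is forced to True.
  then g is forced to False.
Every clause has at least one true literal under this assignment.

a = True  b = False  c = True  d = True  e = True  f = True  g = False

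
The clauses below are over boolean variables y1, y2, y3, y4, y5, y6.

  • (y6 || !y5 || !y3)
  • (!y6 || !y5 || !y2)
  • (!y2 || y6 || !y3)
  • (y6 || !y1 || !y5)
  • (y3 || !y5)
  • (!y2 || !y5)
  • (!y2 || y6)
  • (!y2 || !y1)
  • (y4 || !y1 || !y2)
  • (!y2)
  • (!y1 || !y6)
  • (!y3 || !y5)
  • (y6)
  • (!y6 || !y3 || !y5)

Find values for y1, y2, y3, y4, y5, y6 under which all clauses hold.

y1=False, y2=False, y3=False, y4=True, y5=False, y6=True

Check each clause:
  1. (!y3 || !y5 || y6) — !y5 is true.
  2. (!y5 || !y6 || !y2) — !y5 is true.
  3. (!y3 || !y2 || y6) — !y3 is true.
  4. (y6 || !y1 || !y5) — !y5 is true.
  5. (y3 || !y5) — !y5 is true.
  6. (!y5 || !y2) — !y5 is true.
  7. (y6 || !y2) — y6 is true.
  8. (!y1 || !y2) — !y2 is true.
  9. (y4 || !y1 || !y2) — y4 is true.
  10. (!y2) — !y2 is true.
  11. (!y6 || !y1) — !y1 is true.
  12. (!y3 || !y5) — !y5 is true.
  13. (y6) — y6 is true.
  14. (!y5 || !y6 || !y3) — !y5 is true.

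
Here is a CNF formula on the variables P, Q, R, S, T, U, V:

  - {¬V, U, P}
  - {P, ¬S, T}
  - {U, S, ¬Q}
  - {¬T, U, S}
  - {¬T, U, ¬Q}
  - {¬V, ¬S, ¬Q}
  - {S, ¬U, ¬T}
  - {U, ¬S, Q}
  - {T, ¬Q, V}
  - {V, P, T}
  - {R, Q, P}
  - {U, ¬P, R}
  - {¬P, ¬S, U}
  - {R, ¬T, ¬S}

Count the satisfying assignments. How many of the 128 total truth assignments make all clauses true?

Split on S, then U.
  S=1, U=1: 10 of the 32 assignments to (P,Q,R,T,V) work.
  S=1, U=0: a clause becomes empty — 0.
  S=0, U=1: 9 of the 32 assignments to (P,Q,R,T,V) work.
  S=0, U=0: remaining (P,Q,R,T,V) ∈ {(1,0,1,0,0); (1,0,1,0,1)} — 2.
Total: 10 + 0 + 9 + 2 = 21.

21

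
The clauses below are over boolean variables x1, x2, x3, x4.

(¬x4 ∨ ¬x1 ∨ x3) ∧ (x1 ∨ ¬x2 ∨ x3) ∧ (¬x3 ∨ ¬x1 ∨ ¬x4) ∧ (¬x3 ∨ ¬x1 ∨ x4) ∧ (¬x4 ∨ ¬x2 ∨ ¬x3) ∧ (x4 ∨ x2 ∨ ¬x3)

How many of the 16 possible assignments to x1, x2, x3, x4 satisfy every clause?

6

The models are:
  x1=0 x2=0 x3=0 x4=0
  x1=0 x2=0 x3=0 x4=1
  x1=0 x2=0 x3=1 x4=1
  x1=0 x2=1 x3=1 x4=0
  x1=1 x2=0 x3=0 x4=0
  x1=1 x2=1 x3=0 x4=0
Count: 6.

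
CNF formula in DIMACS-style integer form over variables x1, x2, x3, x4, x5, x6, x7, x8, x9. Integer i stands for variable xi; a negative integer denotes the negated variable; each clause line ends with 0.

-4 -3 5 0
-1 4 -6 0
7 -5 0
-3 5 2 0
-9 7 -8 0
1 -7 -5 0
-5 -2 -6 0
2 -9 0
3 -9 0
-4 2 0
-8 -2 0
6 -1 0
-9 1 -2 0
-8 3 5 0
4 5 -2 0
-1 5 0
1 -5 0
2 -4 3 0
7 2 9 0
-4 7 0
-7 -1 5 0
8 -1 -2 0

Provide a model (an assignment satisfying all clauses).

Set x1 = False and propagate.
  then x5 is forced to False.
For the remaining variables, x2 = True, x3 = False, x4 = True, x6 = True, x7 = True, x8 = False, x9 = False works.
Every clause has at least one true literal under this assignment.
Check each clause:
  1. (!x4 || x5 || !x3) — !x3 is true.
  2. (!x1 || !x6 || x4) — x4 is true.
  3. (x7 || !x5) — !x5 is true.
  4. (!x3 || x2 || x5) — x2 is true.
  5. (x7 || !x8 || !x9) — !x8 is true.
  6. (!x7 || x1 || !x5) — !x5 is true.
  7. (!x5 || !x6 || !x2) — !x5 is true.
  8. (!x9 || x2) — x2 is true.
  9. (x3 || !x9) — !x9 is true.
  10. (x2 || !x4) — x2 is true.
  11. (!x2 || !x8) — !x8 is true.
  12. (x6 || !x1) — x6 is true.
  13. (x1 || !x9 || !x2) — !x9 is true.
  14. (x5 || x3 || !x8) — !x8 is true.
  15. (x5 || !x2 || x4) — x4 is true.
  16. (!x1 || x5) — !x1 is true.
  17. (x1 || !x5) — !x5 is true.
  18. (x2 || x3 || !x4) — x2 is true.
  19. (x2 || x7 || x9) — x2 is true.
  20. (!x4 || x7) — x7 is true.
  21. (!x1 || x5 || !x7) — !x1 is true.
  22. (!x2 || !x1 || x8) — !x1 is true.

x1=False, x2=True, x3=False, x4=True, x5=False, x6=True, x7=True, x8=False, x9=False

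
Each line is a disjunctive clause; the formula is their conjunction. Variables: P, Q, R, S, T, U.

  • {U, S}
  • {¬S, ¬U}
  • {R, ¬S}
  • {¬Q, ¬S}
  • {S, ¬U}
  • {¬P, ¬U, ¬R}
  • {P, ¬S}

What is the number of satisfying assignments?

2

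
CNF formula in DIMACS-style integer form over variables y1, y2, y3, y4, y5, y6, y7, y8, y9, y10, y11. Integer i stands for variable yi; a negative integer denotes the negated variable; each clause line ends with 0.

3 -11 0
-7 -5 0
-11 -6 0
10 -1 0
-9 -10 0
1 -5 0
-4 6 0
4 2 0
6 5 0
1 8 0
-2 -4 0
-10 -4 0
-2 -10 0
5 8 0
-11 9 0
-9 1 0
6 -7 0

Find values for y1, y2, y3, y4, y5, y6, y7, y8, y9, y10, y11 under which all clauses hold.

y1=F  y2=T  y3=F  y4=F  y5=F  y6=T  y7=T  y8=T  y9=F  y10=F  y11=F

y8 occurs only positively in the remaining clauses — set y8 = True.
Pure literal: y11 appears only negated; assign y11 = False.
Try y1 = False.
  then y5 is forced to False.
  then y6 is forced to True.
  then y9 is forced to False.
Try y2 = True.
  then y4 is forced to False.
  then y10 is forced to False.
y3, y7 are now unconstrained; take y3 = False, y7 = True.
Check each clause:
  1. {y3, ¬y11} — ¬y11 is true.
  2. {¬y5, ¬y7} — ¬y5 is true.
  3. {¬y6, ¬y11} — ¬y11 is true.
  4. {y10, ¬y1} — ¬y1 is true.
  5. {¬y10, ¬y9} — ¬y10 is true.
  6. {¬y5, y1} — ¬y5 is true.
  7. {¬y4, y6} — ¬y4 is true.
  8. {y2, y4} — y2 is true.
  9. {y6, y5} — y6 is true.
  10. {y8, y1} — y8 is true.
  11. {¬y2, ¬y4} — ¬y4 is true.
  12. {¬y10, ¬y4} — ¬y4 is true.
  13. {¬y2, ¬y10} — ¬y10 is true.
  14. {y5, y8} — y8 is true.
  15. {y9, ¬y11} — ¬y11 is true.
  16. {y1, ¬y9} — ¬y9 is true.
  17. {¬y7, y6} — y6 is true.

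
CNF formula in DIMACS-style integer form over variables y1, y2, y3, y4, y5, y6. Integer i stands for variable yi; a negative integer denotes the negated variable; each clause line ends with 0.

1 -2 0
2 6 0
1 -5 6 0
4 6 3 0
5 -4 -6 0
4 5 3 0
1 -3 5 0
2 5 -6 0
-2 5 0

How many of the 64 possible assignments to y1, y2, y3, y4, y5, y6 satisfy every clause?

15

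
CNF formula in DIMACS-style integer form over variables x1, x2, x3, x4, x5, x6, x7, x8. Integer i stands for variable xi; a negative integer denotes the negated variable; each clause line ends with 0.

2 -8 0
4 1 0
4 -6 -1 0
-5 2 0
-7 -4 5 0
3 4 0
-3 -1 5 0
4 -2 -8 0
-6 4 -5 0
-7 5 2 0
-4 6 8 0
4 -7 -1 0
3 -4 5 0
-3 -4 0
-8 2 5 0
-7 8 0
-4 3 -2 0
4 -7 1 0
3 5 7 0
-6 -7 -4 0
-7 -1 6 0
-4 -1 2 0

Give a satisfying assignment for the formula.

x1=True, x2=True, x3=True, x4=False, x5=True, x6=False, x7=False, x8=False

Set x1 = True and propagate.
Branch on x2: take x2 = True.
For the remaining variables, x3 = True, x4 = False, x5 = True, x6 = False, x7 = False, x8 = False works.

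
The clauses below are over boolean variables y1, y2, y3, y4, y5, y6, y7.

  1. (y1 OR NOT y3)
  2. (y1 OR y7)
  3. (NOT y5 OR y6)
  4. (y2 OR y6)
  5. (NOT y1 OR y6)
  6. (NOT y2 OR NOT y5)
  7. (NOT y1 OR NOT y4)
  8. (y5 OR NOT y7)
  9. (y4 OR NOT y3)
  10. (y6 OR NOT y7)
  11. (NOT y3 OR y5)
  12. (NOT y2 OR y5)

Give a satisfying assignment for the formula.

Pure literal: y3 appears only negated; assign y3 = False.
Pure literal: y6 appears only positively; assign y6 = True.
Branch on y1: take y1 = True.
  then y4 is forced to False.
Set y2 = False and propagate.
The remaining clauses are satisfied by y5 = False, y7 = False.

y1=True, y2=False, y3=False, y4=False, y5=False, y6=True, y7=False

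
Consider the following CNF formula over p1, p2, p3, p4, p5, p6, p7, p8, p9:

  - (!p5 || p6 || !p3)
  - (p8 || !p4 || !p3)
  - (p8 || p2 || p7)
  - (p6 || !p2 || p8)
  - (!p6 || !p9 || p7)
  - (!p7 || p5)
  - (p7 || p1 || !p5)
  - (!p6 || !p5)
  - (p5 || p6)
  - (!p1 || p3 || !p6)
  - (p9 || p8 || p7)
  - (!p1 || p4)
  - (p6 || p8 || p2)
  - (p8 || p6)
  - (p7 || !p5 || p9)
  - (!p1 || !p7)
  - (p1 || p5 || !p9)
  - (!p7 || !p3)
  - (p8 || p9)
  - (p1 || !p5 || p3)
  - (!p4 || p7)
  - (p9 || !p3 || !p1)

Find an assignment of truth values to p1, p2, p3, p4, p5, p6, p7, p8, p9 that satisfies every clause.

Pure literal: p8 appears only positively; assign p8 = True.
Try p1 = False.
Try p3 = True.
  then p7 is forced to False.
  then p5 is forced to False.
  then p6 is forced to True.
  then p9 is forced to False.
  then p4 is forced to False.
p2 is now unconstrained; take p2 = True.
Every clause has at least one true literal under this assignment.

p1 = 0, p2 = 1, p3 = 1, p4 = 0, p5 = 0, p6 = 1, p7 = 0, p8 = 1, p9 = 0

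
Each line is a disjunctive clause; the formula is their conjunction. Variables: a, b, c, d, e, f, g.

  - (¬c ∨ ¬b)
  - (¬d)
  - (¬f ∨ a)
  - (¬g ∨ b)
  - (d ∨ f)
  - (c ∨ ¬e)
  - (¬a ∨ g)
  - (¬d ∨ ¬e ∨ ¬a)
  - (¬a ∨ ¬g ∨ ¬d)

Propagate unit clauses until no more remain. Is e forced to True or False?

(¬d) stands alone — d = False.
(f ∨ d): since d = False, the clause reduces to (f). f = True.
(a ∨ ¬f) with f = True leaves only a, so a = True.
(¬a ∨ g) with a = True leaves only g, so g = True.
In (b ∨ ¬g), ¬g is now false; b must hold, so b = True.
From (¬c ∨ ¬b) and b = True: c = False.
(c ∨ ¬e): since c = False, the clause reduces to (¬e). e = False.

False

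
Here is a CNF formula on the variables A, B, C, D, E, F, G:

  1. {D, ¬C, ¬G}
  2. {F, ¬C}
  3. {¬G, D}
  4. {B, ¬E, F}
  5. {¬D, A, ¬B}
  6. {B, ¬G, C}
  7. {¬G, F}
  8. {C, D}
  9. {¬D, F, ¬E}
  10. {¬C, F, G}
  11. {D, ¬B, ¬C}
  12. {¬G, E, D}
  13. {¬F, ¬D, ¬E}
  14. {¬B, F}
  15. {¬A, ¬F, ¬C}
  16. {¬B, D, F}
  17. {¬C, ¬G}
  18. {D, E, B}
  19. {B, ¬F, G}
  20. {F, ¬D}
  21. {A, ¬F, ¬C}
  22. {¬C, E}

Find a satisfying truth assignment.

A=T, B=T, C=F, D=T, E=F, F=T, G=F

Set A = True and propagate.
Set B = True and propagate.
  then F is forced to True.
  then C is forced to False.
  then D is forced to True.
  then E is forced to False.
G is now unconstrained; take G = False.
Every clause has at least one true literal under this assignment.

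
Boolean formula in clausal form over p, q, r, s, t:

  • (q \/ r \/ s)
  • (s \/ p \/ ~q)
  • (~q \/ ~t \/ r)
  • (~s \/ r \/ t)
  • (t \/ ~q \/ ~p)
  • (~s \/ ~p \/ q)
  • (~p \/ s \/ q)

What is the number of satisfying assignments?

9

Case analysis on q and s:
  q=1, s=1: remaining (p,r,t) ∈ {(0,1,0); (0,1,1); (1,1,1)} — 3.
  q=1, s=0: remaining (p,r,t) ∈ {(1,1,1)} — 1.
  q=0, s=1: remaining (p,r,t) ∈ {(0,0,1); (0,1,0); (0,1,1)} — 3.
  q=0, s=0: remaining (p,r,t) ∈ {(0,1,0); (0,1,1)} — 2.
Total: 3 + 1 + 3 + 2 = 9.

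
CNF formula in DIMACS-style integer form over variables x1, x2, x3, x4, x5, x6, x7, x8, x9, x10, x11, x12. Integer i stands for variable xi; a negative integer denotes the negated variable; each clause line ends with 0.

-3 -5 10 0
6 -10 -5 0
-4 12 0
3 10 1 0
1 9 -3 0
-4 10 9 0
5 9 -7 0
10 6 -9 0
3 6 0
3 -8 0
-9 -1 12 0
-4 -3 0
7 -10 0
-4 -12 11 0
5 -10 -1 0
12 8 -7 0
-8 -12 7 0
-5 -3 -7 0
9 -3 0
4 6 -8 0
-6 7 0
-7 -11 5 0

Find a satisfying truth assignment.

x1 = 1, x2 = 1, x3 = 0, x4 = 0, x5 = 1, x6 = 1, x7 = 1, x8 = 0, x9 = 1, x10 = 0, x11 = 1, x12 = 1

Check each clause:
  1. (~x3 \/ x10 \/ ~x5) — ~x3 is true.
  2. (~x5 \/ ~x10 \/ x6) — ~x10 is true.
  3. (x12 \/ ~x4) — x12 is true.
  4. (x3 \/ x1 \/ x10) — x1 is true.
  5. (~x3 \/ x1 \/ x9) — x1 is true.
  6. (x10 \/ ~x4 \/ x9) — x9 is true.
  7. (~x7 \/ x5 \/ x9) — x9 is true.
  8. (x6 \/ x10 \/ ~x9) — x6 is true.
  9. (x6 \/ x3) — x6 is true.
  10. (~x8 \/ x3) — ~x8 is true.
  11. (~x9 \/ ~x1 \/ x12) — x12 is true.
  12. (~x3 \/ ~x4) — ~x4 is true.
  13. (x7 \/ ~x10) — ~x10 is true.
  14. (~x4 \/ x11 \/ ~x12) — x11 is true.
  15. (x5 \/ ~x10 \/ ~x1) — x5 is true.
  16. (x8 \/ ~x7 \/ x12) — x12 is true.
  17. (~x8 \/ ~x12 \/ x7) — ~x8 is true.
  18. (~x3 \/ ~x7 \/ ~x5) — ~x3 is true.
  19. (~x3 \/ x9) — x9 is true.
  20. (~x8 \/ x6 \/ x4) — ~x8 is true.
  21. (x7 \/ ~x6) — x7 is true.
  22. (x5 \/ ~x7 \/ ~x11) — x5 is true.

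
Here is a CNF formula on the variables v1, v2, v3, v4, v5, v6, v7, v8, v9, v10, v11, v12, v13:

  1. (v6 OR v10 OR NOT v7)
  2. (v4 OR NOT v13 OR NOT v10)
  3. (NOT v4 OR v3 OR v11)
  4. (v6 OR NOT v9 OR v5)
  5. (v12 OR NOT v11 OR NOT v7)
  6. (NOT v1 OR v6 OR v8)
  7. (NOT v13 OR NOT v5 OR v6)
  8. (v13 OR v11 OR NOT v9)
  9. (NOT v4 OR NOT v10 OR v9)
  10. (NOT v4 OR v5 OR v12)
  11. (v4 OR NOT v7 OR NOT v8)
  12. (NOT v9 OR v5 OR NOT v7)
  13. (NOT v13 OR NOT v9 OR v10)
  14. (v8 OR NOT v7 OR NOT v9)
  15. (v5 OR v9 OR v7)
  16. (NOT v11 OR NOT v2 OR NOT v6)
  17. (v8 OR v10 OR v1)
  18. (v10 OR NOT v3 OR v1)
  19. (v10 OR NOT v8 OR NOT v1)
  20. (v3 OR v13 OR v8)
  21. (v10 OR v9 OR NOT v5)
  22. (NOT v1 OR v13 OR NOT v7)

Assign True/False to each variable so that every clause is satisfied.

Pure literal: v2 appears only negated; assign v2 = False.
Try v1 = True.
Set v3 = False and propagate.
The remaining clauses are satisfied by v4 = False, v5 = True, v6 = False, v7 = False, v8 = True, v9 = False, v10 = True, v11 = False, v12 = False, v13 = False.

v1=T  v2=F  v3=F  v4=F  v5=T  v6=F  v7=F  v8=T  v9=F  v10=T  v11=F  v12=F  v13=F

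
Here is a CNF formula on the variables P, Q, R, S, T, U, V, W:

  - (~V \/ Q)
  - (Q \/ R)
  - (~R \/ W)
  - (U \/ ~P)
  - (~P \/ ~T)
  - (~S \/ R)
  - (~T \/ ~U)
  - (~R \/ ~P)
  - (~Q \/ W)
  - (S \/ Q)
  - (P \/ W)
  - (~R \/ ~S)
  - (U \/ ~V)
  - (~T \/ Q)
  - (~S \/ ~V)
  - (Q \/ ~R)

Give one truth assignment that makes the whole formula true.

P=T, Q=T, R=F, S=F, T=F, U=T, V=F, W=T

Check each clause:
  1. (~V \/ Q) — ~V is true.
  2. (R \/ Q) — Q is true.
  3. (~R \/ W) — W is true.
  4. (U \/ ~P) — U is true.
  5. (~P \/ ~T) — ~T is true.
  6. (R \/ ~S) — ~S is true.
  7. (~U \/ ~T) — ~T is true.
  8. (~P \/ ~R) — ~R is true.
  9. (W \/ ~Q) — W is true.
  10. (Q \/ S) — Q is true.
  11. (P \/ W) — W is true.
  12. (~S \/ ~R) — ~S is true.
  13. (U \/ ~V) — ~V is true.
  14. (~T \/ Q) — Q is true.
  15. (~S \/ ~V) — ~V is true.
  16. (Q \/ ~R) — Q is true.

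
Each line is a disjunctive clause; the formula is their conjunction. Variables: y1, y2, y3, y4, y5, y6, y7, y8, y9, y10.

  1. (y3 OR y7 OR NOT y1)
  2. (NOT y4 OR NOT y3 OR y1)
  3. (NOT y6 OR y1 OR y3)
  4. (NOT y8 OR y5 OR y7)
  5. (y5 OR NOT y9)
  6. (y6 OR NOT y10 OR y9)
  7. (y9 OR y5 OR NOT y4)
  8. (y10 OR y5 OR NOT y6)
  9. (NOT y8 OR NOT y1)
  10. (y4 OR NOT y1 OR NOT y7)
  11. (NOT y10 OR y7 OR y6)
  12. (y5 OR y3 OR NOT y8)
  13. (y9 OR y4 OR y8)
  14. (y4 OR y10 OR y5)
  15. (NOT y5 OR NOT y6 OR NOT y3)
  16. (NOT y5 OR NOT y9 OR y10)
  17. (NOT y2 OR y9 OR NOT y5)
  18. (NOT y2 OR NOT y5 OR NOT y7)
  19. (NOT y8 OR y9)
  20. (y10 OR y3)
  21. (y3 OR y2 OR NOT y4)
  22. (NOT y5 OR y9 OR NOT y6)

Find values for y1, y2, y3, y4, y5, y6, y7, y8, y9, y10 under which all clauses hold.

y1=0  y2=0  y3=1  y4=0  y5=1  y6=0  y7=1  y8=1  y9=1  y10=1

Branch on y1: take y1 = False.
Branch on y2: take y2 = False.
Set y3 = True and propagate.
  then y4 is forced to False.
The remaining clauses are satisfied by y5 = True, y6 = False, y7 = True, y8 = True, y9 = True, y10 = True.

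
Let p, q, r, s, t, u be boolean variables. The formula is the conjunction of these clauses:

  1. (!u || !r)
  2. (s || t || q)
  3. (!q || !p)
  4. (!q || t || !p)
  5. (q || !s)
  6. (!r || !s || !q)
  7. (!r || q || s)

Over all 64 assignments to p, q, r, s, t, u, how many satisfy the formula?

14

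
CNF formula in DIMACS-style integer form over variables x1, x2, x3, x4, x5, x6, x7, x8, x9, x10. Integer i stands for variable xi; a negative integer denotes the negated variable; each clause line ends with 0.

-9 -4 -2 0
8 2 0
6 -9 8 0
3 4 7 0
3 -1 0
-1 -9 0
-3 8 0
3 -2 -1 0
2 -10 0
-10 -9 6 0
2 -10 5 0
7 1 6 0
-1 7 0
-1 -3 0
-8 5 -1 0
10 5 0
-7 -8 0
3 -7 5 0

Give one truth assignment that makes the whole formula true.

x1=0, x2=1, x3=0, x4=1, x5=1, x6=1, x7=0, x8=0, x9=0, x10=1

x5 occurs only positively in the remaining clauses — set x5 = True.
x6 occurs only positively in the remaining clauses — set x6 = True.
Try x1 = False.
Set x2 = True and propagate.
Try x3 = False.
The remaining clauses are satisfied by x4 = True, x7 = False, x8 = False, x9 = False, x10 = True.
Every clause has at least one true literal under this assignment.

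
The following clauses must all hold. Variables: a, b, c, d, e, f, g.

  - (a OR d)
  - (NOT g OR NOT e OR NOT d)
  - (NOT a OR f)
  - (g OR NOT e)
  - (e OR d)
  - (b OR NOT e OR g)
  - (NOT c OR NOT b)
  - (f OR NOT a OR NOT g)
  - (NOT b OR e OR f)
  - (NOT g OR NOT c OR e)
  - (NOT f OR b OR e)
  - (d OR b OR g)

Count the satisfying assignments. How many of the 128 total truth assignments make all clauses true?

10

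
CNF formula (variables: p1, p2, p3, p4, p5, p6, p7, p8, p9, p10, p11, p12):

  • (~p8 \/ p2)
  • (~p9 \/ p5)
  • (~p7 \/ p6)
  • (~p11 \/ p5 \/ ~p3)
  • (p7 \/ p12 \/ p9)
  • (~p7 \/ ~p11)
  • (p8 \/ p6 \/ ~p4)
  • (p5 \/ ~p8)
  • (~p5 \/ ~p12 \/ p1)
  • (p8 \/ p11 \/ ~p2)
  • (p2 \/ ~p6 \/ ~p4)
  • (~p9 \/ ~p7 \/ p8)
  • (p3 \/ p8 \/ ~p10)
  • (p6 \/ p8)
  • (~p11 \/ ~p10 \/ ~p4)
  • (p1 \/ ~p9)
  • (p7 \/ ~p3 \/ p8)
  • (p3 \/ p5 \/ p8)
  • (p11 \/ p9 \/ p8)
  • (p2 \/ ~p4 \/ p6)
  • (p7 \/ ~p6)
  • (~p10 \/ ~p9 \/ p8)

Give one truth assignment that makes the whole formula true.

p1 = True, p2 = True, p3 = False, p4 = False, p5 = True, p6 = False, p7 = False, p8 = True, p9 = False, p10 = False, p11 = True, p12 = True

Pure literal: p1 appears only positively; assign p1 = True.
p4 occurs only negated in the remaining clauses — set p4 = False.
Set p2 = True and propagate.
Set p3 = False and propagate.
For the remaining variables, p5 = True, p6 = False, p7 = False, p8 = True, p9 = False, p10 = False, p11 = True, p12 = True works.
Check each clause:
  1. (p2 \/ ~p8) — p2 is true.
  2. (~p9 \/ p5) — p5 is true.
  3. (p6 \/ ~p7) — ~p7 is true.
  4. (~p3 \/ ~p11 \/ p5) — p5 is true.
  5. (p9 \/ p7 \/ p12) — p12 is true.
  6. (~p11 \/ ~p7) — ~p7 is true.
  7. (~p4 \/ p6 \/ p8) — p8 is true.
  8. (p5 \/ ~p8) — p5 is true.
  9. (p1 \/ ~p5 \/ ~p12) — p1 is true.
  10. (~p2 \/ p8 \/ p11) — p8 is true.
  11. (~p4 \/ p2 \/ ~p6) — ~p6 is true.
  12. (~p9 \/ p8 \/ ~p7) — p8 is true.
  13. (p3 \/ ~p10 \/ p8) — p8 is true.
  14. (p8 \/ p6) — p8 is true.
  15. (~p11 \/ ~p10 \/ ~p4) — ~p4 is true.
  16. (~p9 \/ p1) — p1 is true.
  17. (p7 \/ p8 \/ ~p3) — p8 is true.
  18. (p5 \/ p8 \/ p3) — p8 is true.
  19. (p9 \/ p8 \/ p11) — p8 is true.
  20. (p2 \/ ~p4 \/ p6) — p2 is true.
  21. (p7 \/ ~p6) — ~p6 is true.
  22. (~p9 \/ ~p10 \/ p8) — p8 is true.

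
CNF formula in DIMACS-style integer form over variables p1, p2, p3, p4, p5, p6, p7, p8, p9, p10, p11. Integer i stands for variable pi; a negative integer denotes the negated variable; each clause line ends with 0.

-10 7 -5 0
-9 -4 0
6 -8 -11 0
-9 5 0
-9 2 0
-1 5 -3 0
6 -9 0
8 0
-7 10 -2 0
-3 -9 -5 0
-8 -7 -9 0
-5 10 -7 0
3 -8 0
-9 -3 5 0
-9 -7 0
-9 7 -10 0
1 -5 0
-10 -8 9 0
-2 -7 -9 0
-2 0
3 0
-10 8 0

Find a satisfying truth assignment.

p1=T, p2=F, p3=T, p4=F, p5=T, p6=F, p7=F, p8=T, p9=F, p10=F, p11=F

The clause (p8) is unit: p8 must be True.
(p3) is a unit clause, so p3 = True.
The clause (¬p2) is unit: p2 must be False.
Unit propagation: (¬p9) forces p9 = False.
(¬p10) is a unit clause, so p10 = False.
p7 occurs only negated in the remaining clauses — set p7 = False.
p11 occurs only negated in the remaining clauses — set p11 = False.
Try p1 = True.
  then p5 is forced to True.
p4, p6 are now unconstrained; take p4 = False, p6 = False.
Every clause has at least one true literal under this assignment.
Check each clause:
  1. (¬p10 ∨ p7 ∨ ¬p5) — ¬p10 is true.
  2. (¬p4 ∨ ¬p9) — ¬p4 is true.
  3. (¬p8 ∨ ¬p11 ∨ p6) — ¬p11 is true.
  4. (¬p9 ∨ p5) — p5 is true.
  5. (p2 ∨ ¬p9) — ¬p9 is true.
  6. (¬p3 ∨ p5 ∨ ¬p1) — p5 is true.
  7. (¬p9 ∨ p6) — ¬p9 is true.
  8. (p8) — p8 is true.
  9. (p10 ∨ ¬p7 ∨ ¬p2) — ¬p7 is true.
  10. (¬p3 ∨ ¬p5 ∨ ¬p9) — ¬p9 is true.
  11. (¬p7 ∨ ¬p8 ∨ ¬p9) — ¬p7 is true.
  12. (¬p7 ∨ p10 ∨ ¬p5) — ¬p7 is true.
  13. (¬p8 ∨ p3) — p3 is true.
  14. (p5 ∨ ¬p9 ∨ ¬p3) — p5 is true.
  15. (¬p9 ∨ ¬p7) — ¬p7 is true.
  16. (p7 ∨ ¬p9 ∨ ¬p10) — ¬p9 is true.
  17. (¬p5 ∨ p1) — p1 is true.
  18. (p9 ∨ ¬p10 ∨ ¬p8) — ¬p10 is true.
  19. (¬p2 ∨ ¬p9 ∨ ¬p7) — ¬p7 is true.
  20. (¬p2) — ¬p2 is true.
  21. (p3) — p3 is true.
  22. (p8 ∨ ¬p10) — p8 is true.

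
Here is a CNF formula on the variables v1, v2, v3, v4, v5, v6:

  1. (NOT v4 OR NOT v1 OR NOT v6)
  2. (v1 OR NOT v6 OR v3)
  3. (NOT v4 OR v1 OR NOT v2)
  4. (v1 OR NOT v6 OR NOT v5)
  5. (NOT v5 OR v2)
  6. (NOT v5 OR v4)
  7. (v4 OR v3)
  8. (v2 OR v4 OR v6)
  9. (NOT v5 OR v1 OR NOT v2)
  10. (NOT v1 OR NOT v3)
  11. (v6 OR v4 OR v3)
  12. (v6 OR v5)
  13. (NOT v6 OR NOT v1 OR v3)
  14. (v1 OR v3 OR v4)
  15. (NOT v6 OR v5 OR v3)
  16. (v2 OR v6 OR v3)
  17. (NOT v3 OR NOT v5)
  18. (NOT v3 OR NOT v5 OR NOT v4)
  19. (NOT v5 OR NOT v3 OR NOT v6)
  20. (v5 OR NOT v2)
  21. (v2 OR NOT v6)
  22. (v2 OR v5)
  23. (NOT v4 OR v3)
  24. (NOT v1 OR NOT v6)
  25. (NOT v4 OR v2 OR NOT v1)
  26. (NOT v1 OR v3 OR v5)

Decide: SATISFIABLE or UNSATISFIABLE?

v3 = True:
  propagation gives v1=False, v5=False, v6=True, v2=False; an empty clause results — contradiction.
v3 = False:
  propagation gives v4=True; an empty clause results — contradiction.
Every branch closes, so no satisfying assignment exists.

UNSATISFIABLE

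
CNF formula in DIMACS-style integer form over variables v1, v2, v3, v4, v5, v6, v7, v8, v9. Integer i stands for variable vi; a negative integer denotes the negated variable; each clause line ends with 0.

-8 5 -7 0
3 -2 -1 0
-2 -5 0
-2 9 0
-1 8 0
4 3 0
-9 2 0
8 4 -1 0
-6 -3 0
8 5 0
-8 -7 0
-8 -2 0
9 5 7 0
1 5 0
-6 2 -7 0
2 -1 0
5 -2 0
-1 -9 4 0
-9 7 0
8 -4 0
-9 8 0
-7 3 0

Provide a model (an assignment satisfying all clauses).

v1 = F, v2 = F, v3 = T, v4 = F, v5 = T, v6 = F, v7 = T, v8 = F, v9 = F

Pure literal: v6 appears only negated; assign v6 = False.
Try v1 = False.
  then v5 is forced to True.
  then v2 is forced to False.
  then v9 is forced to False.
Branch on v3: take v3 = True.
Set v4 = False and propagate.
For the remaining variables, v7 = True, v8 = False works.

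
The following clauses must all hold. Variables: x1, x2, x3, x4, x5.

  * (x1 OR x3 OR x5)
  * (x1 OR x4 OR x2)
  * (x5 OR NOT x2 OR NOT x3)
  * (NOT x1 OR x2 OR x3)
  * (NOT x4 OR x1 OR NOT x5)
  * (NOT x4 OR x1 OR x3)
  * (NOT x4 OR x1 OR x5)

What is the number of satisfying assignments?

12

Case analysis on x1 and x3:
  x1=1, x3=1: x4 free; 3 ways for (x2,x5) × 2^1 = 6.
  x1=1, x3=0: remaining (x2,x4,x5) ∈ {(1,0,0); (1,0,1); (1,1,0); (1,1,1)} — 4.
  x1=0, x3=1: remaining (x2,x4,x5) ∈ {(1,0,1)} — 1.
  x1=0, x3=0: remaining (x2,x4,x5) ∈ {(1,0,1)} — 1.
Total: 6 + 4 + 1 + 1 = 12.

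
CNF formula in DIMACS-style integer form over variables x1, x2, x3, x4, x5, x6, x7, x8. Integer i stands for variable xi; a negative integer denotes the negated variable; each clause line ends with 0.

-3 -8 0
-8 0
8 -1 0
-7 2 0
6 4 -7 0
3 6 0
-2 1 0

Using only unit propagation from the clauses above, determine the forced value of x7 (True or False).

(~x8) stands alone — x8 = False.
(x8 | ~x1) with x8 = False leaves only ~x1, so x1 = False.
From (x1 | ~x2) and x1 = False: x2 = False.
From (x2 | ~x7) and x2 = False: x7 = False.

False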